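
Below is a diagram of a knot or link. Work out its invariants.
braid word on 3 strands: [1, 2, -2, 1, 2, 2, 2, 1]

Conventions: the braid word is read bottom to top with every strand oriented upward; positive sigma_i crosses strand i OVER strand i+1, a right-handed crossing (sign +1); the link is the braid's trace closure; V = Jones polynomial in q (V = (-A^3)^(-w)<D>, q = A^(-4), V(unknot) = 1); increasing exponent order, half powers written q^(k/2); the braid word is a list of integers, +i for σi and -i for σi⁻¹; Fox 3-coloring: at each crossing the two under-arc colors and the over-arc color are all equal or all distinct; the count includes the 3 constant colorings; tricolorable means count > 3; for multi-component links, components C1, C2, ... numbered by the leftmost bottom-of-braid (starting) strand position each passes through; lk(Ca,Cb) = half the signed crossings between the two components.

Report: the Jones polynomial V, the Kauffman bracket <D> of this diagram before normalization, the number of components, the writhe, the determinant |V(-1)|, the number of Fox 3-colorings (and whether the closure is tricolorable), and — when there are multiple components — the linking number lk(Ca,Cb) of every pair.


Jones polynomial: V(q) = q^2 + 2q^4 - 2q^5 + q^6 - 2q^7 + q^8
<D> = A^-14 - 2A^-10 + A^-6 - 2A^-2 + 2A^2 + A^10; writhe +6
components 1, writhe +6 (8 crossings)
3-colorings: 27 of 3^8, det 9 — tricolorable
note: the word shrinks to σ1 σ1 σ2 σ2 σ2 σ1 after cancelling


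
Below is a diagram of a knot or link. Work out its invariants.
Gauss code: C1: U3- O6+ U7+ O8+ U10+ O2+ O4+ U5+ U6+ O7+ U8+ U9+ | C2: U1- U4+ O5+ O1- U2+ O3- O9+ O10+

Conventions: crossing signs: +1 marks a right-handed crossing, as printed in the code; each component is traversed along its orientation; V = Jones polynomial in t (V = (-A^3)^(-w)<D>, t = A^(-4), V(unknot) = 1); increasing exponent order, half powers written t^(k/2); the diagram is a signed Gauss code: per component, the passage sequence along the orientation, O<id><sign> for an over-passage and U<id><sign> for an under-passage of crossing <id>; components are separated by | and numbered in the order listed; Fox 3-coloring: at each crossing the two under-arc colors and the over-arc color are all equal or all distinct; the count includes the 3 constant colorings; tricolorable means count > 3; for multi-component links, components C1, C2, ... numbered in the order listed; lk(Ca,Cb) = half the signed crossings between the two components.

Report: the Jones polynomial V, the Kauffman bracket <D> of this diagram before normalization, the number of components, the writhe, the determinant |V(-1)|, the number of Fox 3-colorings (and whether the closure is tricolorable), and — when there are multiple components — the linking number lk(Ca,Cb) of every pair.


V(t) = -t^(3/2) + t^(5/2) - 2t^(7/2) + 2t^(9/2) - 3t^(11/2) + t^(13/2) - t^(15/2) + t^(17/2)
bracket: A^-16 - A^-12 + A^-8 - 3A^-4 + 2 - 2A^4 + A^8 - A^12, w = +6
2 components, writhe +6, over 10 crossings
lk(C1,C2) = +2
det 12, colorings 9 of 3^10 — tricolorable
observation: w = +6 shifts under R1 moves; the (-A^3)^(-6) factor cancels that in V


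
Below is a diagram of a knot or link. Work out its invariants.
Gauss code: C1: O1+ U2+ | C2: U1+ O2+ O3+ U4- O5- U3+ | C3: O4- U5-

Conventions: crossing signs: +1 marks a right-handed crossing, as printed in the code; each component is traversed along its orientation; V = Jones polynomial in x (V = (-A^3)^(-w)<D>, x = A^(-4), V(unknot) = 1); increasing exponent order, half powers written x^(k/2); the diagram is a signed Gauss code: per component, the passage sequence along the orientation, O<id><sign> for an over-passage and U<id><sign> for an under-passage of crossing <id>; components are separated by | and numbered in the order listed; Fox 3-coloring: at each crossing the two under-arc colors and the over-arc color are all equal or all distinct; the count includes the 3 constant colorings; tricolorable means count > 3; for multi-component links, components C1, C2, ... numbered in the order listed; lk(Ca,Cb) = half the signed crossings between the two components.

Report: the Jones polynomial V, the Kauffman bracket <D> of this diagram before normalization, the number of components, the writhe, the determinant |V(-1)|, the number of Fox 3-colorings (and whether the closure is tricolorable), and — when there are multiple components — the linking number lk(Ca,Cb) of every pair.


V(x) = x^-2 + 2 + x^2
bracket: -A^-5 - 2A^3 - A^11, w = +1
3 components, writhe +1, over 5 crossings
lk(C1,C2) = +1
linking number lk(C1,C3) = 0
lk(C2,C3): -1
det 4, colorings 3 of 3^5 — not tricolorable
observation: det 4 = |V(-1)|; not divisible by 3, so not tricolorable


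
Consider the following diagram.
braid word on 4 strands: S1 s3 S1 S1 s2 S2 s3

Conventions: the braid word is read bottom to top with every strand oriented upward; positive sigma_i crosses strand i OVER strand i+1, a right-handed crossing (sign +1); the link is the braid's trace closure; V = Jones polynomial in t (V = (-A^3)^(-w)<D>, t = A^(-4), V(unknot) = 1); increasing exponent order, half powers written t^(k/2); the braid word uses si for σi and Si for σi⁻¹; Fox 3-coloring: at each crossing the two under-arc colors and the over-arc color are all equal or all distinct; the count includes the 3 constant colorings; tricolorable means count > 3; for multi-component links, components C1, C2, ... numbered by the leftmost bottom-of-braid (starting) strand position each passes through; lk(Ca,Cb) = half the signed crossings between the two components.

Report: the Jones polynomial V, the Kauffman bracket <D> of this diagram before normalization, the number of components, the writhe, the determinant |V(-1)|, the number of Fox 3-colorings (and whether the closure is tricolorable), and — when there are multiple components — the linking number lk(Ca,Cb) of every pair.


Jones polynomial: V(t) = -t^-4 + t^-1 + 2 + t + t^2
<D> = -A^-11 - A^-7 - 2A^-3 - A + A^13; writhe -1
components 3, writhe -1 (7 crossings)
linking number lk(C1,C2) = 0
lk(C1,C3): 0
lk(C2,C3) = +1
3-colorings: 27 of 3^7, det 0 — tricolorable
note: the span of V is 6, within the link bound 7 + 3 - 1


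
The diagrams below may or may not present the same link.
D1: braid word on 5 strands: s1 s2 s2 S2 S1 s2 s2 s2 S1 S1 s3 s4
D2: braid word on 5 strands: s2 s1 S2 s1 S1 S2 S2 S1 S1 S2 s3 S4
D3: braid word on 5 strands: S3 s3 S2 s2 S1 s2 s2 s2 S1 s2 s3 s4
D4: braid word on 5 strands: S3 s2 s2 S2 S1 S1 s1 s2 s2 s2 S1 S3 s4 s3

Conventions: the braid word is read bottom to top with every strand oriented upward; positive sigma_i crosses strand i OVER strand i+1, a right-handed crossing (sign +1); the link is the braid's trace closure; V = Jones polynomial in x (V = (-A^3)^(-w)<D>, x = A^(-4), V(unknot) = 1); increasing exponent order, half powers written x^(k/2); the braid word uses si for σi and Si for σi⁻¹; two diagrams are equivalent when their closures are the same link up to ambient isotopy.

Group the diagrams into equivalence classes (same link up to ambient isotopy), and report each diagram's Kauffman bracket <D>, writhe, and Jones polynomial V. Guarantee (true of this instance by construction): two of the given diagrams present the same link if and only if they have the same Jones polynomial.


equivalence classes: {D1, D3, D4} | {D2}
D1 (bracket A^-8 - 2A^-4 + 2 - 2A^4 + 2A^8 - A^12 + A^16; 12 crossings at w = +4): V = x^-1 - 1 + 2x - 2x^2 + 2x^3 - 2x^4 + x^5
V(D2) = -x^-4 + x^-3 + x^-1  (w -4, c 12, <D> = A^-8 + 1 - A^4)
V(D3) = x^-1 - 1 + 2x - 2x^2 + 2x^3 - 2x^4 + x^5  [12 crossings, <D> = A^-8 - 2A^-4 + 2 - 2A^4 + 2A^8 - A^12 + A^16, w = +4]
D4 (bracket A^-14 - 2A^-10 + 2A^-6 - 2A^-2 + 2A^2 - A^6 + A^10; 14 crossings at w = +2): V = x^-1 - 1 + 2x - 2x^2 + 2x^3 - 2x^4 + x^5
observation: 2 classes among 4 diagrams; unequal V(x) rules out equality


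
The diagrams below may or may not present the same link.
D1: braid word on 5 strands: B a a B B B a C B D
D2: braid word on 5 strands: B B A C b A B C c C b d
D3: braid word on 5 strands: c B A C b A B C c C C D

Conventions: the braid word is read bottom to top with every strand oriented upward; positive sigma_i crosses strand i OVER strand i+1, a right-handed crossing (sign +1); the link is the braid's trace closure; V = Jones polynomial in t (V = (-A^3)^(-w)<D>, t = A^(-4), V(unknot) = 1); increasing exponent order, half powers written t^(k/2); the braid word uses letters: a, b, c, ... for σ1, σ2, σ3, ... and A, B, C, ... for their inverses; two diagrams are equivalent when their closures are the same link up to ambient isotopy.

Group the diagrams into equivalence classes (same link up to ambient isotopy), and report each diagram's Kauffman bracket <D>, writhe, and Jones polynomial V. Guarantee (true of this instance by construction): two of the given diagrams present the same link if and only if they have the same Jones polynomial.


equivalence classes: {D1} | {D2, D3}
D1 (bracket -A^-20 + 2A^-16 - 3A^-12 + 5A^-8 - 4A^-4 + 5 - 4A^4 + 2A^8 - A^12; 10 crossings at w = -4): V = -t^-6 + 2t^-5 - 4t^-4 + 5t^-3 - 4t^-2 + 5t^-1 - 3 + 2t - t^2
V(D2) = -t^-6 + t^-5 - t^-4 + 2t^-3 - t^-2 + t^-1  (w -4, c 12, <D> = A^-8 - A^-4 + 2 - A^4 + A^8 - A^12)
V(D3) = -t^-6 + t^-5 - t^-4 + 2t^-3 - t^-2 + t^-1  [12 crossings, <D> = A^-14 - A^-10 + 2A^-6 - A^-2 + A^2 - A^6, w = -6]
key observation: comparing 3 Jones polynomials yields 2 groups


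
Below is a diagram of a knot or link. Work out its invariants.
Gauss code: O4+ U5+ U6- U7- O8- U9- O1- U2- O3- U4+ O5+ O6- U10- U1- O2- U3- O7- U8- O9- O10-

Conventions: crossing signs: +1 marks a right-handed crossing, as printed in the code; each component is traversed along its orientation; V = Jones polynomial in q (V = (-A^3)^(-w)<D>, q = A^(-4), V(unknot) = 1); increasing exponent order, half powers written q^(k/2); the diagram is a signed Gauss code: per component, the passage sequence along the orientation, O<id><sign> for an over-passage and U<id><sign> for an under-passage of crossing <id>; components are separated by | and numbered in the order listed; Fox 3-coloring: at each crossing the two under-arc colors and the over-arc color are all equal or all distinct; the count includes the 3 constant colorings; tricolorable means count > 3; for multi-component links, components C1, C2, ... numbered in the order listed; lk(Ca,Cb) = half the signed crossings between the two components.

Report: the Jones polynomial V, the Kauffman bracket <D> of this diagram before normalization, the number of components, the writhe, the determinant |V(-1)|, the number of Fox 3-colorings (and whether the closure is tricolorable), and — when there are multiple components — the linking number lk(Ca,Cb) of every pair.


V = q^-8 - 2q^-7 + q^-6 - 2q^-5 + 2q^-4 + q^-2
<D> = A^-10 + 2A^-2 - 2A^2 + A^6 - 2A^10 + A^14 (w = -6)
1 component over 10 crossings, w = -6
27 Fox colorings among 3^10, |V(-1)| = 9: tricolorable
why: det 9 = |V(-1)|; divisible by 3, so tricolorable


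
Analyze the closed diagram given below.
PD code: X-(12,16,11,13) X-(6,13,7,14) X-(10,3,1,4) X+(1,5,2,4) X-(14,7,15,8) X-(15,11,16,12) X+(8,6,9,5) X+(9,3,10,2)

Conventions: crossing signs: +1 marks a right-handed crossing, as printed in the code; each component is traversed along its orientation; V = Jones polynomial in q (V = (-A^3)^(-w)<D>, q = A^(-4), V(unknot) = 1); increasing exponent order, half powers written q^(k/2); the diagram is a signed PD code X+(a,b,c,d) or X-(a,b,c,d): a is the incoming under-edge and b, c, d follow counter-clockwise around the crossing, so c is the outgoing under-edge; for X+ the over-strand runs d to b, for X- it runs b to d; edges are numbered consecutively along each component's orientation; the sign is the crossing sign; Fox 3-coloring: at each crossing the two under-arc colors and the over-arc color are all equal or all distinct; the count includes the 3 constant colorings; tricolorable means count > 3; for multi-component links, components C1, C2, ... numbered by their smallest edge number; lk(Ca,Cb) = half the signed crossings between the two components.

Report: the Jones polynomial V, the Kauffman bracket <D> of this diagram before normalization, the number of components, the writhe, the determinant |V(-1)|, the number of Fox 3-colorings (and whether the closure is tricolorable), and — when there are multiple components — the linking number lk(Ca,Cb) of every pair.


V = q^-5 + 2q^-3 + q^-1
<D> = A^-2 + 2A^6 + A^14 (w = -2)
3 components over 8 crossings, w = -2
lk(C1,C2): 0
lk(C1,C3) = -1
linking number lk(C2,C3) = -1
3 Fox colorings among 3^8, |V(-1)| = 4: not tricolorable
why: the 3 component pairs carry total linking -2


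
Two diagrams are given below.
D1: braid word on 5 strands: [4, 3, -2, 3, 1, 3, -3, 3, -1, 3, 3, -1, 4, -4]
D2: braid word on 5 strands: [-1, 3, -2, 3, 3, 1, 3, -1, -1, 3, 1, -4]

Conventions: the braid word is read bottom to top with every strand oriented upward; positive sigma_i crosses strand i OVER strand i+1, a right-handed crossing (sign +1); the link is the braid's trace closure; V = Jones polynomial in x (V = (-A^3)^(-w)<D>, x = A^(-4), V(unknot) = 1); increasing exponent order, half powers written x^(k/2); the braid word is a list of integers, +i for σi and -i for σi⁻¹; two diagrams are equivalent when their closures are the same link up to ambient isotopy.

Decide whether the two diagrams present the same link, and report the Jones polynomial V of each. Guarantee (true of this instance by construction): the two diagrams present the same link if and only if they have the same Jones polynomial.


equivalent: yes
D1 (bracket -A^-16 + A^-12 - A^-8 + A^-4 + A^4; 14 crossings at w = +4): V = x^2 + x^4 - x^5 + x^6 - x^7
V(D2) = x^2 + x^4 - x^5 + x^6 - x^7  (w +2, c 12, <D> = -A^-22 + A^-18 - A^-14 + A^-10 + A^-2)
key observation: D2 (12 crossings) and D1 (14) are Markov-related braid presentations


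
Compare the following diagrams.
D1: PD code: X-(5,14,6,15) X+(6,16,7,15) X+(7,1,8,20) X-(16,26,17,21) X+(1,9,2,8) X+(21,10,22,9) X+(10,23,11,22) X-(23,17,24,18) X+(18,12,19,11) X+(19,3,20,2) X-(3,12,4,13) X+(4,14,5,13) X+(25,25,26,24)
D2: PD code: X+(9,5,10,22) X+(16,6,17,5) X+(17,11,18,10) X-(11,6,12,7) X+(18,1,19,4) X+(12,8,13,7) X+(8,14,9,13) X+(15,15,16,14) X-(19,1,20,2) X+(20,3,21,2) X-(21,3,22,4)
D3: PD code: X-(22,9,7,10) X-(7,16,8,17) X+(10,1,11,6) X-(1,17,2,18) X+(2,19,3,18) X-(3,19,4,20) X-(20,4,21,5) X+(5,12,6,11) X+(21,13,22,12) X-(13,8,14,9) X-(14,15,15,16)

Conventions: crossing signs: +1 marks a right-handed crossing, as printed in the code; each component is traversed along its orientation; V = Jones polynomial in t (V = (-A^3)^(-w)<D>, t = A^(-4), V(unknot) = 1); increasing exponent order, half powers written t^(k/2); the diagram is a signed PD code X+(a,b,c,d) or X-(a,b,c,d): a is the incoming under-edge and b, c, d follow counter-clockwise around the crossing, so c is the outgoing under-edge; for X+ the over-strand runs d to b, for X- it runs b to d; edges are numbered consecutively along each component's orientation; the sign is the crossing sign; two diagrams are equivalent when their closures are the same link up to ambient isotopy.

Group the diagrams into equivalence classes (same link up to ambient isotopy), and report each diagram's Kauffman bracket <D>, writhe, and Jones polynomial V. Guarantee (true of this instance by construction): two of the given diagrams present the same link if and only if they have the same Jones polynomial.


classes: {D1} | {D2} | {D3}
V(D1) = -t^(-1/2) + t^(1/2) - 3t^(3/2) + 3t^(5/2) - 5t^(7/2) + 4t^(9/2) - 3t^(11/2) + 3t^(13/2) - t^(15/2)  [13 crossings, <D> = A^-15 - 3A^-11 + 3A^-7 - 4A^-3 + 5A - 3A^5 + 3A^9 - A^13 + A^17, w = +5]
V(D2) = -t^(1/2) - t^(3/2) - t^(5/2) + t^(9/2)  (w +5, c 11, <D> = -A^-3 + A^5 + A^9 + A^13)
D3 (bracket A^-15 - A^-11 + 2A^-7 - A^-3 + 2A - A^5; 11 crossings at w = -3): V = t^(-7/2) - 2t^(-5/2) + t^(-3/2) - 2t^(-1/2) + t^(1/2) - t^(3/2)
note: 3 values of V(t) split the 3 diagrams


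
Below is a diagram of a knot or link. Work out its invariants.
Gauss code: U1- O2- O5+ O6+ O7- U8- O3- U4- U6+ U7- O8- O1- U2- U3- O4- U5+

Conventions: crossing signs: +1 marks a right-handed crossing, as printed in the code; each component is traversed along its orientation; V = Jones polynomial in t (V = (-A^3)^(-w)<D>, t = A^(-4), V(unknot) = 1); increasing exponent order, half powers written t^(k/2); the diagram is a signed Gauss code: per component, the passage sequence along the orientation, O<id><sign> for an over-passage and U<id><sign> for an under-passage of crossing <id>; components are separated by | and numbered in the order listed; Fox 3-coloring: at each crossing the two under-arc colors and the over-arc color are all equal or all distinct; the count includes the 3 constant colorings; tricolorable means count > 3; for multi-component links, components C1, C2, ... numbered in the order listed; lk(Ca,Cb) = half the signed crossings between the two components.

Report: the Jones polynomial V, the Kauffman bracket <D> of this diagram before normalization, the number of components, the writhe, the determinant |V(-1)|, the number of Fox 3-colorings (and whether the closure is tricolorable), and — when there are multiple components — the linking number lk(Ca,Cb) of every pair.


Jones polynomial: V(t) = -t^-6 + t^-5 - t^-4 + 2t^-3 - t^-2 + t^-1
<D> = A^-8 - A^-4 + 2 - A^4 + A^8 - A^12; writhe -4
components 1, writhe -4 (8 crossings)
3-colorings: 3 of 3^8, det 7 — not tricolorable
note: w = -4 shifts under R1 moves; the (-A^3)^(4) factor cancels that in V


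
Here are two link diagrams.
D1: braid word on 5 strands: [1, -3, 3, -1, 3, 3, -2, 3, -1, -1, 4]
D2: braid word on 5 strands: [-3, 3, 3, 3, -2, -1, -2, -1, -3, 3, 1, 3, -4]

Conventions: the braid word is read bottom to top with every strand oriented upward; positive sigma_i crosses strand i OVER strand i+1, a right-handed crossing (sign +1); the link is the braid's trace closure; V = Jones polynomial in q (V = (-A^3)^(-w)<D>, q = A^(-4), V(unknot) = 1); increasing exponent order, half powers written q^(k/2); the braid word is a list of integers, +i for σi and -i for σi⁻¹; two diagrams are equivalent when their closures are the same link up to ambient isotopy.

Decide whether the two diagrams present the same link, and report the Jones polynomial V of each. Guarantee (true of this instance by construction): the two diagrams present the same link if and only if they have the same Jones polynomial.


same link: yes
V(D1) = -q^(-3/2) - 2q^(1/2) + q^(3/2) - q^(5/2) + q^(7/2)  [11 crossings, <D> = -A^-11 + A^-7 - A^-3 + 2A + A^9, w = +1]
V(D2) = -q^(-3/2) - 2q^(1/2) + q^(3/2) - q^(5/2) + q^(7/2)  (w -1, c 13, <D> = -A^-17 + A^-13 - A^-9 + 2A^-5 + A^3)
note: from 11 to 13 crossings by R-moves: one link, two diagrams


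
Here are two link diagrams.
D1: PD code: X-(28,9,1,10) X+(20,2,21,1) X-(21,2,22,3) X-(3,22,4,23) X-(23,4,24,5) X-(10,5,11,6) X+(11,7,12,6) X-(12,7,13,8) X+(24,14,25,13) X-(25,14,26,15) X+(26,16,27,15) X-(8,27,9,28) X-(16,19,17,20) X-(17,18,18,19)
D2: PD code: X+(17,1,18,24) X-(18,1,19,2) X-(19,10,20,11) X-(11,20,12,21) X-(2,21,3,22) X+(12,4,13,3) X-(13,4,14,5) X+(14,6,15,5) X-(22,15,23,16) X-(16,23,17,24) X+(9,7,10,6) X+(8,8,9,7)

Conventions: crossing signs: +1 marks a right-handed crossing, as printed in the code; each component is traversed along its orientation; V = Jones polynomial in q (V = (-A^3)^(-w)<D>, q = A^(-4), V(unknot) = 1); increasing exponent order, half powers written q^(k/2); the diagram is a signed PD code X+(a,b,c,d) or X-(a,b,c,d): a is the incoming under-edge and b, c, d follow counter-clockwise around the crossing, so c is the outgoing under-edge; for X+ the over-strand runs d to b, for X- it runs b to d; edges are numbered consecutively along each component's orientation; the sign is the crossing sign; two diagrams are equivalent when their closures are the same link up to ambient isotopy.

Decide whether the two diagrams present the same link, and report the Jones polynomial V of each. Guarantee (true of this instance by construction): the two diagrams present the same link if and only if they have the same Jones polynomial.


equivalent: yes
D1 (bracket A^-14 - A^-10 + 2A^-6 - A^-2 + A^2 - A^6; 14 crossings at w = -6): V = -q^-6 + q^-5 - q^-4 + 2q^-3 - q^-2 + q^-1
V(D2) = -q^-6 + q^-5 - q^-4 + 2q^-3 - q^-2 + q^-1  [12 crossings, <D> = A^-2 - A^2 + 2A^6 - A^10 + A^14 - A^18, w = -2]
observation: from 14 to 12 crossings by R-moves: one link, two diagrams


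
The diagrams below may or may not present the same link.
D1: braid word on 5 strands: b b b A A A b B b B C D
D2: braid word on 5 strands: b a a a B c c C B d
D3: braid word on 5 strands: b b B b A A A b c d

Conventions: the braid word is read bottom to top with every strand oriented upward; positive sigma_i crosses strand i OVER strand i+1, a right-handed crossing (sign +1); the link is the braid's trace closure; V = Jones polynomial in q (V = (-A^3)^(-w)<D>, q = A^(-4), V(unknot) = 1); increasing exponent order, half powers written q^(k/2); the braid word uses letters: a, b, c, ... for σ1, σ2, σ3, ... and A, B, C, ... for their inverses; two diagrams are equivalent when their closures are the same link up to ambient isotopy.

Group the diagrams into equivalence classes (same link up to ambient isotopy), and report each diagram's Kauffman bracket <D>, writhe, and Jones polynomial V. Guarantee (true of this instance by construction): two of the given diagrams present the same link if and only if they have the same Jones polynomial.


classes: {D1, D3} | {D2}
V(D1) = -q^-3 + q^-2 - q^-1 + 3 - q + q^2 - q^3  [12 crossings, <D> = -A^-18 + A^-14 - A^-10 + 3A^-6 - A^-2 + A^2 - A^6, w = -2]
V(D2) = q + q^3 - q^4  (w +4, c 10, <D> = -A^-4 + 1 + A^8)
D3 (bracket -A^-6 + A^-2 - A^2 + 3A^6 - A^10 + A^14 - A^18; 10 crossings at w = +2): V = -q^-3 + q^-2 - q^-1 + 3 - q + q^2 - q^3
note: 2 values of V(q) split the 3 diagrams


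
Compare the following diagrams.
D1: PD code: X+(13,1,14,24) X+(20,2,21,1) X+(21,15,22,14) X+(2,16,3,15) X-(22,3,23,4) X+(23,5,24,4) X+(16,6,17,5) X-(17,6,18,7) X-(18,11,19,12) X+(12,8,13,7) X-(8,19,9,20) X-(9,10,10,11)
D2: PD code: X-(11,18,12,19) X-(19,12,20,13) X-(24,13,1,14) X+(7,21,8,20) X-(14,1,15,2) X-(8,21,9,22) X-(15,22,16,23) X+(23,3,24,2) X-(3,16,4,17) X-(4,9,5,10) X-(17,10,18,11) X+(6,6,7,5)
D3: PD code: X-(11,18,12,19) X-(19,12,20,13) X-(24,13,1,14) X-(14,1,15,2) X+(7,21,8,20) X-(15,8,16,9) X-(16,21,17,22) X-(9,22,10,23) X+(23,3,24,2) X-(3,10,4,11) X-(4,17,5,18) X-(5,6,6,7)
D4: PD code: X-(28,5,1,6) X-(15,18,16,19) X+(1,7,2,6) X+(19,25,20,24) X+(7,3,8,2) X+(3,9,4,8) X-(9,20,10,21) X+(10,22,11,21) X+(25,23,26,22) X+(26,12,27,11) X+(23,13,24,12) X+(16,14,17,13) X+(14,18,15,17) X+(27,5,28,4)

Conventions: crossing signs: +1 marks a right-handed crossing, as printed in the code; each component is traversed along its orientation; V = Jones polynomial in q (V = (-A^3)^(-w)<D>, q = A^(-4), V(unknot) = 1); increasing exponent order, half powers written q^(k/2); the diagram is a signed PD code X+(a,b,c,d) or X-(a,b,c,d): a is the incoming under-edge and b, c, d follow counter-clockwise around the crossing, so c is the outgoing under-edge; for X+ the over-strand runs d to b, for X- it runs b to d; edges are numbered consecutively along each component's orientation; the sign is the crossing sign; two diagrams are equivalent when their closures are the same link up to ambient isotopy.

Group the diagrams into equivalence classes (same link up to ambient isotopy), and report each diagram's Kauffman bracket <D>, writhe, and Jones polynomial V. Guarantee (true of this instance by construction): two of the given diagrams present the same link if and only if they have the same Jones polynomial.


equivalence classes: {D1} | {D2, D3} | {D4}
D1 (bracket A^-14 - 2A^-10 + 2A^-6 - 2A^-2 + 2A^2 - A^6 + A^10; 12 crossings at w = +2): V = q^-1 - 1 + 2q - 2q^2 + 2q^3 - 2q^4 + q^5
V(D2) = -q^-9 + q^-8 - 2q^-7 + 3q^-6 - 2q^-5 + 2q^-4 - q^-3 + q^-2  [12 crossings, <D> = A^-10 - A^-6 + 2A^-2 - 2A^2 + 3A^6 - 2A^10 + A^14 - A^18, w = -6]
D3 (bracket A^-16 - A^-12 + 2A^-8 - 2A^-4 + 3 - 2A^4 + A^8 - A^12; 12 crossings at w = -8): V = -q^-9 + q^-8 - 2q^-7 + 3q^-6 - 2q^-5 + 2q^-4 - q^-3 + q^-2
V(D4) = q^2 + 2q^4 - 2q^5 + q^6 - 2q^7 + q^8  (w +8, c 14, <D> = A^-8 - 2A^-4 + 1 - 2A^4 + 2A^8 + A^16)
key observation: comparing 4 Jones polynomials yields 3 groups


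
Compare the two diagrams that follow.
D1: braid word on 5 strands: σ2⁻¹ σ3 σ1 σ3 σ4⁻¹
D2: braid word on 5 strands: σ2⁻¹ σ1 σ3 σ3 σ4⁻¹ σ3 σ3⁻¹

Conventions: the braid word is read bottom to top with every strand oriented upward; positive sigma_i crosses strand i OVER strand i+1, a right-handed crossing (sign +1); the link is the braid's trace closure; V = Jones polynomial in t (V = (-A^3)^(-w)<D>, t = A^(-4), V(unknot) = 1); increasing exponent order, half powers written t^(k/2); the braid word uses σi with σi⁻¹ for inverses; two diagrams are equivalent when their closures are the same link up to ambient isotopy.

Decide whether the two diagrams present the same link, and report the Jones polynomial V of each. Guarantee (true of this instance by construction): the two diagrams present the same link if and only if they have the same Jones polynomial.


equivalent: yes
D1 (bracket A^-7 + A; 5 crossings at w = +1): V = -t^(1/2) - t^(5/2)
D2 (bracket A^-7 + A; 7 crossings at w = +1): V = -t^(1/2) - t^(5/2)
key observation: D2 (7 crossings) and D1 (5) are Markov-related braid presentations


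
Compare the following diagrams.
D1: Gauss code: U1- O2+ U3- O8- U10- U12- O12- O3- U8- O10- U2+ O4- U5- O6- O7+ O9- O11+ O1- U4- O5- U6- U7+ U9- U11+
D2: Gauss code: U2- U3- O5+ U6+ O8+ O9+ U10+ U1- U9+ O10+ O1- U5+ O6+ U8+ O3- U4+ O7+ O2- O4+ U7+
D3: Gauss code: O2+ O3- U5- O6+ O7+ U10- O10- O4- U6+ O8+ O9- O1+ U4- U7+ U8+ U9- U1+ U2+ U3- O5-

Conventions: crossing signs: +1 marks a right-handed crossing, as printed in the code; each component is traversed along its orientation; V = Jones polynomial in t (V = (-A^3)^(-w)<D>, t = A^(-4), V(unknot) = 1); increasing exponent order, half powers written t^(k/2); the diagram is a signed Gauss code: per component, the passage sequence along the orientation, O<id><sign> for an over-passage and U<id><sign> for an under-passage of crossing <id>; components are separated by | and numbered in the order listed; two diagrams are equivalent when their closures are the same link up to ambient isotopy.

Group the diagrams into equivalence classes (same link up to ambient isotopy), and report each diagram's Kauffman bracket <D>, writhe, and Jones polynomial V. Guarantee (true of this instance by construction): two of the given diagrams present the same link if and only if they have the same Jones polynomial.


classes: {D1} | {D2} | {D3}
V(D1) = t^-8 - 2t^-7 + t^-6 - 2t^-5 + 2t^-4 + t^-2  [12 crossings, <D> = A^-10 + 2A^-2 - 2A^2 + A^6 - 2A^10 + A^14, w = -6]
V(D2) = t + t^3 - t^4  [10 crossings, <D> = -A^-4 + 1 + A^8, w = +4]
V(D3) = 1  [10 crossings, <D> = 1, w = 0]
note: 3 classes among 3 diagrams; unequal V(t) rules out equality


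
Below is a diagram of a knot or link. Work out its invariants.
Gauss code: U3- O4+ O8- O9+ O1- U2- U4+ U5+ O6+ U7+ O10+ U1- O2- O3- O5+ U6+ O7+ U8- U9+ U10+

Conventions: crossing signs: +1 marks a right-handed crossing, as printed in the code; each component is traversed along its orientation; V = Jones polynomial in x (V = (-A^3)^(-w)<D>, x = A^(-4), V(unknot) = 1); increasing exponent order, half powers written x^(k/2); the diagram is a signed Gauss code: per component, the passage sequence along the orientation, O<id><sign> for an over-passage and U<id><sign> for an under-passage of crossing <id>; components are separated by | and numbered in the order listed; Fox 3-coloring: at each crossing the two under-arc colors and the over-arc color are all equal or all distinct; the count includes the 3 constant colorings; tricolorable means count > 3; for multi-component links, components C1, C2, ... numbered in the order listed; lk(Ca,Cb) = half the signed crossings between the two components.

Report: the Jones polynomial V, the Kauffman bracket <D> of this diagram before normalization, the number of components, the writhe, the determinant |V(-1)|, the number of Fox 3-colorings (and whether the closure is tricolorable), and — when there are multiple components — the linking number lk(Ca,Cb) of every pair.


V = x^-1 - 1 + 2x - 2x^2 + 2x^3 - 2x^4 + x^5
<D> = A^-14 - 2A^-10 + 2A^-6 - 2A^-2 + 2A^2 - A^6 + A^10 (w = +2)
1 component over 10 crossings, w = +2
3 Fox colorings among 3^10, |V(-1)| = 11: not tricolorable
why: V spans 6 powers of x: at least 6 crossings in any diagram


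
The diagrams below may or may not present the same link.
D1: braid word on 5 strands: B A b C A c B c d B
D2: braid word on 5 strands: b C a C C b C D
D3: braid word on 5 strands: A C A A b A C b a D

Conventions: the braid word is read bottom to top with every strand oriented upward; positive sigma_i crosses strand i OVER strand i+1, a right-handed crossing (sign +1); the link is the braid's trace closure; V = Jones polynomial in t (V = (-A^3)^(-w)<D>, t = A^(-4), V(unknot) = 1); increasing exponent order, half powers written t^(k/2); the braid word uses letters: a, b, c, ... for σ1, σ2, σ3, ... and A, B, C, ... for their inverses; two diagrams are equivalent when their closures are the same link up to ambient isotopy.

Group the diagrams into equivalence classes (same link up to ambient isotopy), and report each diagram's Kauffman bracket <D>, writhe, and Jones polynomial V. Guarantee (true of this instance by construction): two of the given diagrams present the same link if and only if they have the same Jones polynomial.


classes: {D1} | {D2} | {D3}
V(D1) = -t^-6 + t^-5 - t^-4 + 2t^-3 - t^-2 + t^-1  [10 crossings, <D> = A^-2 - A^2 + 2A^6 - A^10 + A^14 - A^18, w = -2]
V(D2) = t^-5 - 2t^-4 + 2t^-3 - 2t^-2 + 2t^-1 - 1 + t  (w -2, c 8, <D> = A^-10 - A^-6 + 2A^-2 - 2A^2 + 2A^6 - 2A^10 + A^14)
V(D3) = -t^-6 + 2t^-5 - 3t^-4 + 4t^-3 - 3t^-2 + 3t^-1 - 2 + t  [10 crossings, <D> = A^-16 - 2A^-12 + 3A^-8 - 3A^-4 + 4 - 3A^4 + 2A^8 - A^12, w = -4]
note: V(t) takes 3 values over 3 diagrams, fixing the grouping


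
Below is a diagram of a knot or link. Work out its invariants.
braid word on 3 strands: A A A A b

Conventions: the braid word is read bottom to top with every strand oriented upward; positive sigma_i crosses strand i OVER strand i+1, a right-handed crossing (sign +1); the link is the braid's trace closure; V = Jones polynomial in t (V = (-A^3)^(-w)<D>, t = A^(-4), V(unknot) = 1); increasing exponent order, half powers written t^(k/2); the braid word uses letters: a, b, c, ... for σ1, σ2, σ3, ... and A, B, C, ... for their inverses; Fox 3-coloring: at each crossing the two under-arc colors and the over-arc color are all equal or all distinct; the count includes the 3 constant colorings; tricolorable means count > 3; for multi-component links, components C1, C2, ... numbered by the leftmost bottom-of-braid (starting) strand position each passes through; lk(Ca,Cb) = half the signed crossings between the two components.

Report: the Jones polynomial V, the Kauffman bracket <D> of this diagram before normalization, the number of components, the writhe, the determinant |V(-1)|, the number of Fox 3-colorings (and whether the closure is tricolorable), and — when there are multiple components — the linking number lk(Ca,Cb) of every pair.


Jones polynomial: V(t) = -t^(-11/2) + t^(-9/2) - t^(-7/2) - t^(-3/2)
<D> = A^-3 + A^5 - A^9 + A^13; writhe -3
components 2, writhe -3 (5 crossings)
linking number lk(C1,C2) = -2
3-colorings: 3 of 3^5, det 4 — not tricolorable
note: det 4 = |V(-1)|; not divisible by 3, so not tricolorable


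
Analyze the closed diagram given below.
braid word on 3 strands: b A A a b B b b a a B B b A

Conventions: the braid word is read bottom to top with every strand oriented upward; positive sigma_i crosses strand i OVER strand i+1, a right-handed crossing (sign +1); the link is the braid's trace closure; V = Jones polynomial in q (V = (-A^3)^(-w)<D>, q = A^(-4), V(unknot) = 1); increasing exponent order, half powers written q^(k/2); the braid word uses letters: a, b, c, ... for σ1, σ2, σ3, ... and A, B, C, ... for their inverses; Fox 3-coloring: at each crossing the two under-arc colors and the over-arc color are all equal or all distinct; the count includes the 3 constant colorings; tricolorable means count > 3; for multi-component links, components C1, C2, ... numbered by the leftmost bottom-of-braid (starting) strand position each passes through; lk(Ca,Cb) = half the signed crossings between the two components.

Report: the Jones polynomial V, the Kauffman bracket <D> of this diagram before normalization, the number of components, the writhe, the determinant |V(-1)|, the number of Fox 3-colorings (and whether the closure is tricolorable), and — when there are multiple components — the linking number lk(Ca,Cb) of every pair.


V = q^-1 - 1 + 2q - 2q^2 + 2q^3 - 2q^4 + q^5
<D> = A^-14 - 2A^-10 + 2A^-6 - 2A^-2 + 2A^2 - A^6 + A^10 (w = +2)
1 component over 14 crossings, w = +2
3 Fox colorings among 3^14, |V(-1)| = 11: not tricolorable
why: V spans 6 powers of q: at least 6 crossings in any diagram


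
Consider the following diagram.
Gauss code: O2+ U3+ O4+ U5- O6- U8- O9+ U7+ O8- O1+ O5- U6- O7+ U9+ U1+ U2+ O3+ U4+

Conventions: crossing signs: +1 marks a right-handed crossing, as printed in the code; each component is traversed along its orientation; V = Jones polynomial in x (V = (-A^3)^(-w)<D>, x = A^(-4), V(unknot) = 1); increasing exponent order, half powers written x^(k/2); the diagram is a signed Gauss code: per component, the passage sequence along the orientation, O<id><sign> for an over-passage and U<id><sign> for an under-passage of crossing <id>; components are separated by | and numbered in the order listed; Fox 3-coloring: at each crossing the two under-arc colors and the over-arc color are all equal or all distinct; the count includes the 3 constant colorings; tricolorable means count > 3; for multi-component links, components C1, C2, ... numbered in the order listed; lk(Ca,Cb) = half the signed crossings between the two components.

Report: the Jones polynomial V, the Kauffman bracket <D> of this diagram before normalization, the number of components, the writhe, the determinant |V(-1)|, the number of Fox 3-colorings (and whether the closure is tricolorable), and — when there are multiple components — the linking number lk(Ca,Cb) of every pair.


V = x^-1 - 1 + 2x - 3x^2 + 3x^3 - 2x^4 + 2x^5 - x^6
<D> = A^-15 - 2A^-11 + 2A^-7 - 3A^-3 + 3A - 2A^5 + A^9 - A^13 (w = +3)
1 component over 9 crossings, w = +3
9 Fox colorings among 3^9, |V(-1)| = 15: tricolorable
why: w = +3 (over 9 crossings) is diagram-only; (-A^3)^(-3) removes it from V


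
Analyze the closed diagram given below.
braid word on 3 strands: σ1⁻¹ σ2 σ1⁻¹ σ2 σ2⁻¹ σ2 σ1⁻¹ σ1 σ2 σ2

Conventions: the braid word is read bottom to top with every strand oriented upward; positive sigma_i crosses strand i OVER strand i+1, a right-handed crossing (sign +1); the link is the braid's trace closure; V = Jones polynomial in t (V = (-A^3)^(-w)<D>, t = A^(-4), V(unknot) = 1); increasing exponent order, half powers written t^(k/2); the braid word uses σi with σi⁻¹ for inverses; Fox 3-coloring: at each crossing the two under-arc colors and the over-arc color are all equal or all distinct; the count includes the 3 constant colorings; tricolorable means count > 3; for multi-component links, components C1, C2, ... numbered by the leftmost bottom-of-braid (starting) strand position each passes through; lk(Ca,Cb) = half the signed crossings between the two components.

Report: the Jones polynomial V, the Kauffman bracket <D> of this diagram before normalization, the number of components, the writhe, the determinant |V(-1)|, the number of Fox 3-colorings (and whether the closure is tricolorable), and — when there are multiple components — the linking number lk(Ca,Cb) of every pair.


Jones polynomial: V(t) = t^-1 - 1 + 2t - 2t^2 + 2t^3 - 2t^4 + t^5
<D> = A^-14 - 2A^-10 + 2A^-6 - 2A^-2 + 2A^2 - A^6 + A^10; writhe +2
components 1, writhe +2 (10 crossings)
3-colorings: 3 of 3^10, det 11 — not tricolorable
note: |V(-1)| = 11: so not tricolorable, since 3 does not divide 11


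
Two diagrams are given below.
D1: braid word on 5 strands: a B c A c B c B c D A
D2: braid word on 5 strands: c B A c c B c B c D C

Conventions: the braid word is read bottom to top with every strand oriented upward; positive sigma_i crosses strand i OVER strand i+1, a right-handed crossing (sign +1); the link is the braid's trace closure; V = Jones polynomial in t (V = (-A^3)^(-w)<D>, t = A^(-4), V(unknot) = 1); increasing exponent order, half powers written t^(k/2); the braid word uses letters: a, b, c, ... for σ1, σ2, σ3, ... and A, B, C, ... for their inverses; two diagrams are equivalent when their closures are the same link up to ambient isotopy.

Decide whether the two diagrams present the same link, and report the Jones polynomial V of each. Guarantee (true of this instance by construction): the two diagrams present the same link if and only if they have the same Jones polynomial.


equivalent: yes
V(D1) = t^(-5/2) - 3t^(-3/2) + 3t^(-1/2) - 5t^(1/2) + 4t^(3/2) - 4t^(5/2) + 3t^(7/2) - t^(9/2)  (w -1, c 11, <D> = A^-21 - 3A^-17 + 4A^-13 - 4A^-9 + 5A^-5 - 3A^-1 + 3A^3 - A^7)
D2 (bracket A^-21 - 3A^-17 + 4A^-13 - 4A^-9 + 5A^-5 - 3A^-1 + 3A^3 - A^7; 11 crossings at w = -1): V = t^(-5/2) - 3t^(-3/2) + 3t^(-1/2) - 5t^(1/2) + 4t^(3/2) - 4t^(5/2) + 3t^(7/2) - t^(9/2)
why: D2 (11 crossings) and D1 (11) are Markov-related braid presentations


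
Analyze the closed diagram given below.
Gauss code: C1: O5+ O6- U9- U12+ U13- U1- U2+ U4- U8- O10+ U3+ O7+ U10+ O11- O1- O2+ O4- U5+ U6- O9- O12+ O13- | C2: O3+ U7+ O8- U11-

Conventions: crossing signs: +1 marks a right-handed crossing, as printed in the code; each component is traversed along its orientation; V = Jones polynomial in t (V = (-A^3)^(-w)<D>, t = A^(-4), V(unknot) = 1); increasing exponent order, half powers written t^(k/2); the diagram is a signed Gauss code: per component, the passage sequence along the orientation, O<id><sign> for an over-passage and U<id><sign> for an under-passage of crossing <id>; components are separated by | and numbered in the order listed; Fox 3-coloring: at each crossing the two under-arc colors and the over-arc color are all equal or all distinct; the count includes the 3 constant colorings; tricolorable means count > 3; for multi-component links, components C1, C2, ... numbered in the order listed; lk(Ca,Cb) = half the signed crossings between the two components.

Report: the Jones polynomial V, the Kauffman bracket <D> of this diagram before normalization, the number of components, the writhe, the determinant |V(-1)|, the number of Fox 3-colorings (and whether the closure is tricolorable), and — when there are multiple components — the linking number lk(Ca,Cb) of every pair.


V(t) = -t^(-3/2) + t^(-1/2) - 2t^(1/2) + t^(3/2) - 2t^(5/2) + t^(7/2)
bracket: -A^-17 + 2A^-13 - A^-9 + 2A^-5 - A^-1 + A^3, w = -1
2 components, writhe -1, over 13 crossings
lk(C1,C2) = 0
det 8, colorings 3 of 3^13 — not tricolorable
observation: summing lk over 1 pair gives 0


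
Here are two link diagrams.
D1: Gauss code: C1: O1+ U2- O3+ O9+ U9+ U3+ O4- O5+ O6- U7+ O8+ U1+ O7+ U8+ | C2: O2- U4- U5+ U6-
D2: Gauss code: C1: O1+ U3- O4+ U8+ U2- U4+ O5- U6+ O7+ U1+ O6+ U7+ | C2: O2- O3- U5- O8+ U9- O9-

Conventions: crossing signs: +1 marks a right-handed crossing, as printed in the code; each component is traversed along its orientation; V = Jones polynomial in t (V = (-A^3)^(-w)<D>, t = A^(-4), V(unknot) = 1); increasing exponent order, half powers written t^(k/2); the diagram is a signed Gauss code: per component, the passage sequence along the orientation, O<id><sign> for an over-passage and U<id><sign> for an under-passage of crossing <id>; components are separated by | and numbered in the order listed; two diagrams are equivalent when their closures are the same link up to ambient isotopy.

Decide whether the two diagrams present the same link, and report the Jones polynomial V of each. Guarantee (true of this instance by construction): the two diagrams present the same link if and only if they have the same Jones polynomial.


equivalent: yes
V(D1) = -t^(-3/2) - 2t^(1/2) + t^(3/2) - t^(5/2) + t^(7/2)  (w +3, c 9, <D> = -A^-5 + A^-1 - A^3 + 2A^7 + A^15)
V(D2) = -t^(-3/2) - 2t^(1/2) + t^(3/2) - t^(5/2) + t^(7/2)  [9 crossings, <D> = -A^-11 + A^-7 - A^-3 + 2A + A^9, w = +1]
key observation: one V(t) for all 2 diagrams — one class (guaranteed)
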